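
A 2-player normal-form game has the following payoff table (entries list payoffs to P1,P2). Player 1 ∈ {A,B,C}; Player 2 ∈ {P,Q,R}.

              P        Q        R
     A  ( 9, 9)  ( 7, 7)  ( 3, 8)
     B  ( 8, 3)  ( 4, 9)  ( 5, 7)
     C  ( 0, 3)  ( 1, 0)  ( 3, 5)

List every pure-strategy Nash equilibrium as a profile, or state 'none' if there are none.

(A,P): NE
(A,Q): not NE [P2→P gives 9>7]
(A,R): not NE [P1→B gives 5>3; P2→P gives 9>8]
(B,P): not NE [P1→A gives 9>8; P2→Q gives 9>3]
(B,Q): not NE [P1→A gives 7>4]
(B,R): not NE [P2→Q gives 9>7]
(C,P): not NE [P1→A gives 9>0; P2→R gives 5>3]
(C,Q): not NE [P1→A gives 7>1; P2→R gives 5>0]
(C,R): not NE [P1→B gives 5>3]

Nash profiles: (A,P)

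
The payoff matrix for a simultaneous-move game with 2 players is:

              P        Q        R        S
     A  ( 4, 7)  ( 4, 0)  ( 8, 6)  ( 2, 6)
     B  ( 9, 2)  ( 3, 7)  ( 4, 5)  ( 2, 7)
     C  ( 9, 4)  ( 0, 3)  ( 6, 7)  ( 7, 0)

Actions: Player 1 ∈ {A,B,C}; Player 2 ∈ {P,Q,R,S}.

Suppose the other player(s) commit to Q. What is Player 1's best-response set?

u_1(A vs Q) = 4
u_1(B vs Q) = 3
u_1(C vs Q) = 0
max payoff 4 at {A}

P1 best: {A}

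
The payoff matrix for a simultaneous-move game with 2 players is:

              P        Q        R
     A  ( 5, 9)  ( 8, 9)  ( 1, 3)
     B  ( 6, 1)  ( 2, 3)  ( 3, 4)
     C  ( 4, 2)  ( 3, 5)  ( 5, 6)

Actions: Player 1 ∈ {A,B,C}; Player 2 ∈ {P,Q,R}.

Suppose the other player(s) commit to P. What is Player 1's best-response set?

u_1(A vs P) = 5
u_1(B vs P) = 6
u_1(C vs P) = 4
max payoff 6 at {B}

P1 best: {B}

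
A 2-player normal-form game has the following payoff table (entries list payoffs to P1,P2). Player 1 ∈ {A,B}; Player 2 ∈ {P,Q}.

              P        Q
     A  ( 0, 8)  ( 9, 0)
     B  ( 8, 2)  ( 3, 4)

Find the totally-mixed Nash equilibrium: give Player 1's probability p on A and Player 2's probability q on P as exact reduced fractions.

p=1/5, q=3/7

P1 indiff ⇒ q·0+(1-q)·9 = q·8+(1-q)·3 ⇒ q(-8) = (1-q)(-6) ⇒ q = 3/7
P2 indiff ⇒ p·8+(1-p)·2 = p·0+(1-p)·4 ⇒ p(8) = (1-p)(2) ⇒ p = 1/5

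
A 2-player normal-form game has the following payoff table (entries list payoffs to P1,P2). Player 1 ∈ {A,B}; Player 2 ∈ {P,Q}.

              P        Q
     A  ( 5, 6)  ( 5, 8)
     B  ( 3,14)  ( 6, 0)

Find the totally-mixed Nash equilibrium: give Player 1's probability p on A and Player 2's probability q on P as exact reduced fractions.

P1 indiff ⇒ q·5+(1-q)·5 = q·3+(1-q)·6 ⇒ q(2) = (1-q)(1) ⇒ q = 1/3
P2 indiff ⇒ p·6+(1-p)·14 = p·8+(1-p)·0 ⇒ p(-2) = (1-p)(-14) ⇒ p = 7/8

(p,q) = (7/8, 1/3)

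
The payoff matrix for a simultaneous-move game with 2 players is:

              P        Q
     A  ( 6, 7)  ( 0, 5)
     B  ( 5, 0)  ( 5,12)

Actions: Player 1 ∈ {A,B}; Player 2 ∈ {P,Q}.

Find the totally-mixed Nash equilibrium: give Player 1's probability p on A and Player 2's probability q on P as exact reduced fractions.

P1 mixes 6/7 on A; P2 mixes 5/6 on P

P1 indiff ⇒ q·6+(1-q)·0 = q·5+(1-q)·5 ⇒ q(1) = (1-q)(5) ⇒ q = 5/6
P2 indiff ⇒ p·7+(1-p)·0 = p·5+(1-p)·12 ⇒ p(2) = (1-p)(12) ⇒ p = 6/7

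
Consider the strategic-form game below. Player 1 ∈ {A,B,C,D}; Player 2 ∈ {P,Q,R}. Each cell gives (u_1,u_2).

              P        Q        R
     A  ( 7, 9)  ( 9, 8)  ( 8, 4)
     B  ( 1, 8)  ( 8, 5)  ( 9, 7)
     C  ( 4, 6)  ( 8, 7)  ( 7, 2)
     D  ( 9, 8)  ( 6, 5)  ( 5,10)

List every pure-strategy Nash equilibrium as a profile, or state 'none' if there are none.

(A,P): not NE [P1→D gives 9>7]
(A,Q): not NE [P2→P gives 9>8]
(A,R): not NE [P1→B gives 9>8; P2→P gives 9>4]
(B,P): not NE [P1→D gives 9>1]
(B,Q): not NE [P1→A gives 9>8; P2→P gives 8>5]
(B,R): not NE [P2→P gives 8>7]
(C,P): not NE [P1→D gives 9>4; P2→Q gives 7>6]
(C,Q): not NE [P1→A gives 9>8]
(C,R): not NE [P1→B gives 9>7; P2→Q gives 7>2]
(D,P): not NE [P2→R gives 10>8]
(D,Q): not NE [P1→A gives 9>6; P2→R gives 10>5]
(D,R): not NE [P1→B gives 9>5]

No pure NE.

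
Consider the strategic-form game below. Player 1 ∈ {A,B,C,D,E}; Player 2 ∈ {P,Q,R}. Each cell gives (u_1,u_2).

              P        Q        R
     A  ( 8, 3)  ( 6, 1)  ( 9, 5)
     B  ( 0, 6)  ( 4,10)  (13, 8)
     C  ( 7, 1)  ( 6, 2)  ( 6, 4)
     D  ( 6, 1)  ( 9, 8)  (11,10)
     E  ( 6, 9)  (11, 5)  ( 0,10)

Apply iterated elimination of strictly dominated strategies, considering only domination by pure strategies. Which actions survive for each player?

Remaining: P1:{B,D,E} P2:{Q,R}

P2 drop P (R beats it: A:5>3 B:8>6 C:4>1 D:10>1 E:10>9)
P1 drop A (D beats it: Q:9>6 R:11>9)
P1 drop C (D beats it: Q:9>6 R:11>6)
P1→{B,D,E} P2→{Q,R}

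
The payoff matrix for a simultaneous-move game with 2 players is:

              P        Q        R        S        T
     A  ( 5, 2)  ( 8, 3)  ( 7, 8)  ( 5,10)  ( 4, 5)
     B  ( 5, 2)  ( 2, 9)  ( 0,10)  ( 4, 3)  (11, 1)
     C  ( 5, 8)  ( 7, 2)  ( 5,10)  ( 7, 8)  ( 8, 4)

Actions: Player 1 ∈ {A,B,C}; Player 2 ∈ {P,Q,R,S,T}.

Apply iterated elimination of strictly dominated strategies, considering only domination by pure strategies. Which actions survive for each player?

Remaining: P1:{A,C} P2:{R,S}

P2 drop P (R beats it: A:8>2 B:10>2 C:10>8)
P2 drop Q (R beats it: A:8>3 B:10>9 C:10>2)
P2 drop T (R beats it: A:8>5 B:10>1 C:10>4)
P1 drop B (A beats it: R:7>0 S:5>4)
P1→{A,C} P2→{R,S}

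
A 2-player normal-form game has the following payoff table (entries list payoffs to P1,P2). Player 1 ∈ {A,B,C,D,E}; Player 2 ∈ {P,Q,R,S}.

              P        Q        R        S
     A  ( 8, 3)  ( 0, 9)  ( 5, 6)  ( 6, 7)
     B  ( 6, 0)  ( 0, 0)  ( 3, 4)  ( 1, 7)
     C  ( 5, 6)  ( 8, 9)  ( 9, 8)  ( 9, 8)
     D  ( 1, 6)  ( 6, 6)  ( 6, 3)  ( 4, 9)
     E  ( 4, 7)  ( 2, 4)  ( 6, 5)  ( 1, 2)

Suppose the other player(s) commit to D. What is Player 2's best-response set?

u_2(P vs D) = 6
u_2(Q vs D) = 6
u_2(R vs D) = 3
u_2(S vs D) = 9
max payoff 9 at {S}

P2 best: {S}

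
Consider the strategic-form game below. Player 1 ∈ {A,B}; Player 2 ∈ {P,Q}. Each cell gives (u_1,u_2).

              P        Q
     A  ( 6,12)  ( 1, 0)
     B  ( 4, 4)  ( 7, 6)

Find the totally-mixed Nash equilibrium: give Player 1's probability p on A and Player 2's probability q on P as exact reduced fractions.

P1 indiff ⇒ q·6+(1-q)·1 = q·4+(1-q)·7 ⇒ q(2) = (1-q)(6) ⇒ q = 3/4
P2 indiff ⇒ p·12+(1-p)·4 = p·0+(1-p)·6 ⇒ p(12) = (1-p)(2) ⇒ p = 1/7

p=1/7, q=3/4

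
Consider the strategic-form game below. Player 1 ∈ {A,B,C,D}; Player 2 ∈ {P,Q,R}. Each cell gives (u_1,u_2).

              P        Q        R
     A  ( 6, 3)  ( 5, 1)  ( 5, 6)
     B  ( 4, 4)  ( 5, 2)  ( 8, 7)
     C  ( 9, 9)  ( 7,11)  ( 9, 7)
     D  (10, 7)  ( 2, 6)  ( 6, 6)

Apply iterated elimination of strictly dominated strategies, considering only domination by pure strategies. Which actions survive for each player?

Survivors P1:{C,D} P2:{P,Q}

P1 drop A (C beats it: P:9>6 Q:7>5 R:9>5)
P1 drop B (C beats it: P:9>4 Q:7>5 R:9>8)
P2 drop R (P beats it: C:9>7 D:7>6)
P1→{C,D} P2→{P,Q}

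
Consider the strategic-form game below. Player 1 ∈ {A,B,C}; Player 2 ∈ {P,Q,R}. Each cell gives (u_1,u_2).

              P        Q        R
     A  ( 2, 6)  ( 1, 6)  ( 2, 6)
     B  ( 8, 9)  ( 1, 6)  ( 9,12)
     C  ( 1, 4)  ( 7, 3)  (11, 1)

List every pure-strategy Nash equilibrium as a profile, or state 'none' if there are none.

(A,P): not NE [P1→B gives 8>2]
(A,Q): not NE [P1→C gives 7>1]
(A,R): not NE [P1→C gives 11>2]
(B,P): not NE [P2→R gives 12>9]
(B,Q): not NE [P1→C gives 7>1; P2→R gives 12>6]
(B,R): not NE [P1→C gives 11>9]
(C,P): not NE [P1→B gives 8>1]
(C,Q): not NE [P2→P gives 4>3]
(C,R): not NE [P2→P gives 4>1]

No pure NE.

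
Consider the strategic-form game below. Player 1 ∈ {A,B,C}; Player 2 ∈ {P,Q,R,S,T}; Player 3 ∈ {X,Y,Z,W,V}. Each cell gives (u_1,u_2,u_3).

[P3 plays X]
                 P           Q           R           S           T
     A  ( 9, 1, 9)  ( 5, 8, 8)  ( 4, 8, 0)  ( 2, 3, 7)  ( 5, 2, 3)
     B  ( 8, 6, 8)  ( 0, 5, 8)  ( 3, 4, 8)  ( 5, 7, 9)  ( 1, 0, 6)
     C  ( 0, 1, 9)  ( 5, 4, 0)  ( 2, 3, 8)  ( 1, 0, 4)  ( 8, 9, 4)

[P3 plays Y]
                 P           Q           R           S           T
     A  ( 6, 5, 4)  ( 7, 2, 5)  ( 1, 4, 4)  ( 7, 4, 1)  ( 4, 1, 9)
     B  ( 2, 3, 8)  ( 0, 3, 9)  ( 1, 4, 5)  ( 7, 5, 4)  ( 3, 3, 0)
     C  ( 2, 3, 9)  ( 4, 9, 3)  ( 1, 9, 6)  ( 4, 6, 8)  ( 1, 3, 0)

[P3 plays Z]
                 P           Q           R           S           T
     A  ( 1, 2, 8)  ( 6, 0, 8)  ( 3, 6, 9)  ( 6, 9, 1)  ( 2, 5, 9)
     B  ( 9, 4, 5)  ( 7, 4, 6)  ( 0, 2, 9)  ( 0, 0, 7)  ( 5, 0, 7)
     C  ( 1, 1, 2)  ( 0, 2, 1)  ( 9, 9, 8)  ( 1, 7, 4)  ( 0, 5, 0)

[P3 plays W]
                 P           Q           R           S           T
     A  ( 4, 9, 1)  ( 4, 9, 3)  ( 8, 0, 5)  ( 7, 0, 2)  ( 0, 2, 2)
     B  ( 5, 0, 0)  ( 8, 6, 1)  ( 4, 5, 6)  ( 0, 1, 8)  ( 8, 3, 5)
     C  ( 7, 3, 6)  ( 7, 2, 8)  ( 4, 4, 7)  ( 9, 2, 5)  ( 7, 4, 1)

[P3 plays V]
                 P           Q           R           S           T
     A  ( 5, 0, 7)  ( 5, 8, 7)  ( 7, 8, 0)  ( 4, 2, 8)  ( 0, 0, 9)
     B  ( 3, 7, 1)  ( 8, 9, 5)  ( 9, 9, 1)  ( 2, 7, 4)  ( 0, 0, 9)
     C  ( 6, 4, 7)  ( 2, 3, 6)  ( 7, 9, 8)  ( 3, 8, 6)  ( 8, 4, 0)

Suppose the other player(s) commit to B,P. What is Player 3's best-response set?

BR_3 = {X,Y}

u_3(X vs B,P) = 8
u_3(Y vs B,P) = 8
u_3(Z vs B,P) = 5
u_3(W vs B,P) = 0
u_3(V vs B,P) = 1
max payoff 8 at {X,Y}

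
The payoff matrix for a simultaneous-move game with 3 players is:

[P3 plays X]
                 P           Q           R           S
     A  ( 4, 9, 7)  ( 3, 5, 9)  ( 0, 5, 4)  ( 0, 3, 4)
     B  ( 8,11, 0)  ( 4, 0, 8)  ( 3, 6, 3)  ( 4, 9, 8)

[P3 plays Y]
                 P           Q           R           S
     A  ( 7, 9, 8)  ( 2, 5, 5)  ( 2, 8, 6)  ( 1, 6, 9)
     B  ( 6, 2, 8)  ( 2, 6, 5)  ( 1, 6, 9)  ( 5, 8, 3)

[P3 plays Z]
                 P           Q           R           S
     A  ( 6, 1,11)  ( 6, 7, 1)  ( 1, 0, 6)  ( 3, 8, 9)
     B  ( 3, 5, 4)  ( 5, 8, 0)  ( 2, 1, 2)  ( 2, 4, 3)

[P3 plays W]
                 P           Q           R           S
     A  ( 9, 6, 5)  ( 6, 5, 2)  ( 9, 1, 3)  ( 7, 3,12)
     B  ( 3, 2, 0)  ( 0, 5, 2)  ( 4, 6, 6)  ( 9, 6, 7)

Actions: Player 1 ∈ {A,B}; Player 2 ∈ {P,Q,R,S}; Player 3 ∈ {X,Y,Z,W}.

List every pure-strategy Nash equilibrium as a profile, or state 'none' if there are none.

No pure NE.

(A,P,X): not NE [P1→B gives 8>4; P3→Z gives 11>7]
(A,P,Y): not NE [P3→Z gives 11>8]
(A,P,Z): not NE [P2→S gives 8>1]
(A,P,W): not NE [P3→Z gives 11>5]
(A,Q,X): not NE [P1→B gives 4>3; P2→P gives 9>5]
(A,Q,Y): not NE [P2→P gives 9>5; P3→X gives 9>5]
(A,Q,Z): not NE [P2→S gives 8>7; P3→X gives 9>1]
(A,Q,W): not NE [P2→P gives 6>5; P3→X gives 9>2]
(A,R,X): not NE [P1→B gives 3>0; P2→P gives 9>5; P3→Z gives 6>4]
(A,R,Y): not NE [P2→P gives 9>8]
(A,R,Z): not NE [P1→B gives 2>1; P2→S gives 8>0]
(A,R,W): not NE [P2→P gives 6>1; P3→Z gives 6>3]
(A,S,X): not NE [P1→B gives 4>0; P2→P gives 9>3; P3→W gives 12>4]
(A,S,Y): not NE [P1→B gives 5>1; P2→P gives 9>6; P3→W gives 12>9]
(A,S,Z): not NE [P3→W gives 12>9]
(A,S,W): not NE [P1→B gives 9>7; P2→P gives 6>3]
(B,P,X): not NE [P3→Y gives 8>0]
(B,P,Y): not NE [P1→A gives 7>6; P2→S gives 8>2]
(B,P,Z): not NE [P1→A gives 6>3; P2→Q gives 8>5; P3→Y gives 8>4]
(B,P,W): not NE [P1→A gives 9>3; P2→S gives 6>2; P3→Y gives 8>0]
(B,Q,X): not NE [P2→P gives 11>0]
(B,Q,Y): not NE [P2→S gives 8>6; P3→X gives 8>5]
(B,Q,Z): not NE [P1→A gives 6>5; P3→X gives 8>0]
(B,Q,W): not NE [P1→A gives 6>0; P2→S gives 6>5; P3→X gives 8>2]
(B,R,X): not NE [P2→P gives 11>6; P3→Y gives 9>3]
(B,R,Y): not NE [P1→A gives 2>1; P2→S gives 8>6]
(B,R,Z): not NE [P2→Q gives 8>1; P3→Y gives 9>2]
(B,R,W): not NE [P1→A gives 9>4; P3→Y gives 9>6]
(B,S,X): not NE [P2→P gives 11>9]
(B,S,Y): not NE [P3→X gives 8>3]
(B,S,Z): not NE [P1→A gives 3>2; P2→Q gives 8>4; P3→X gives 8>3]
(B,S,W): not NE [P3→X gives 8>7]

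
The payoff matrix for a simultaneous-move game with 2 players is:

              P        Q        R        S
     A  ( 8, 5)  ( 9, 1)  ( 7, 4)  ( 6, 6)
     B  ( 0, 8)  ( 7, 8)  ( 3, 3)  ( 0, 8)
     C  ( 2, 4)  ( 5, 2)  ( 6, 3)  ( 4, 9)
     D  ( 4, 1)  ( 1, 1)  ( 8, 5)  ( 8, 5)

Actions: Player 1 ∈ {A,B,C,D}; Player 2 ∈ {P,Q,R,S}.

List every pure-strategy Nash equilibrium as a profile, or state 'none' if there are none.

NE set: (D,R), (D,S)

(A,P): not NE [P2→S gives 6>5]
(A,Q): not NE [P2→S gives 6>1]
(A,R): not NE [P1→D gives 8>7; P2→S gives 6>4]
(A,S): not NE [P1→D gives 8>6]
(B,P): not NE [P1→A gives 8>0]
(B,Q): not NE [P1→A gives 9>7]
(B,R): not NE [P1→D gives 8>3; P2→S gives 8>3]
(B,S): not NE [P1→D gives 8>0]
(C,P): not NE [P1→A gives 8>2; P2→S gives 9>4]
(C,Q): not NE [P1→A gives 9>5; P2→S gives 9>2]
(C,R): not NE [P1→D gives 8>6; P2→S gives 9>3]
(C,S): not NE [P1→D gives 8>4]
(D,P): not NE [P1→A gives 8>4; P2→S gives 5>1]
(D,Q): not NE [P1→A gives 9>1; P2→S gives 5>1]
(D,R): NE
(D,S): NE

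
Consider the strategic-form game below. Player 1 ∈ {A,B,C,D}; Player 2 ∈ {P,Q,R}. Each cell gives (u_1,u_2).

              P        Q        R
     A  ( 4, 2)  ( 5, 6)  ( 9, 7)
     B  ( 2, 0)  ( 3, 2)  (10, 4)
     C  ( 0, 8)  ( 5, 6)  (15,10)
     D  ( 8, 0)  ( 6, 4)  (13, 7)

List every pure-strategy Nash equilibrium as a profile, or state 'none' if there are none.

(A,P): not NE [P1→D gives 8>4; P2→R gives 7>2]
(A,Q): not NE [P1→D gives 6>5; P2→R gives 7>6]
(A,R): not NE [P1→C gives 15>9]
(B,P): not NE [P1→D gives 8>2; P2→R gives 4>0]
(B,Q): not NE [P1→D gives 6>3; P2→R gives 4>2]
(B,R): not NE [P1→C gives 15>10]
(C,P): not NE [P1→D gives 8>0; P2→R gives 10>8]
(C,Q): not NE [P1→D gives 6>5; P2→R gives 10>6]
(C,R): NE
(D,P): not NE [P2→R gives 7>0]
(D,Q): not NE [P2→R gives 7>4]
(D,R): not NE [P1→C gives 15>13]

Nash profiles: (C,R)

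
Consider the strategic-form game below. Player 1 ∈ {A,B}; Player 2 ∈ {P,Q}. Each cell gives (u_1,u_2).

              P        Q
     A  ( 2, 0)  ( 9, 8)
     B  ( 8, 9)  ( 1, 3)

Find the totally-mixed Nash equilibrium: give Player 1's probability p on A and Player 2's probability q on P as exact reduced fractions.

p=3/7, q=4/7

P1 indiff ⇒ q·2+(1-q)·9 = q·8+(1-q)·1 ⇒ q(-6) = (1-q)(-8) ⇒ q = 4/7
P2 indiff ⇒ p·0+(1-p)·9 = p·8+(1-p)·3 ⇒ p(-8) = (1-p)(-6) ⇒ p = 3/7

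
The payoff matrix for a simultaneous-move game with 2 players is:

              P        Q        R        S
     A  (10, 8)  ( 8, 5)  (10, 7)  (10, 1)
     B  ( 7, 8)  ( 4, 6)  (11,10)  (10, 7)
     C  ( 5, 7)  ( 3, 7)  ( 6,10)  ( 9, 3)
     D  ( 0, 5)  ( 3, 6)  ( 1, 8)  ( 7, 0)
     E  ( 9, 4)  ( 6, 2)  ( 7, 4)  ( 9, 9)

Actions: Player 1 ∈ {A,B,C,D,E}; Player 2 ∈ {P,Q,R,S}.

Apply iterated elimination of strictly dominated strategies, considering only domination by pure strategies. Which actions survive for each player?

IESDS → P1:{A,B} P2:{P,R}

P1 drop C (A beats it: P:10>5 Q:8>3 R:10>6 S:10>9)
P1 drop D (A beats it: P:10>0 Q:8>3 R:10>1 S:10>7)
P1 drop E (A beats it: P:10>9 Q:8>6 R:10>7 S:10>9)
P2 drop Q (P beats it: A:8>5 B:8>6)
P2 drop S (P beats it: A:8>1 B:8>7)
P1→{A,B} P2→{P,R}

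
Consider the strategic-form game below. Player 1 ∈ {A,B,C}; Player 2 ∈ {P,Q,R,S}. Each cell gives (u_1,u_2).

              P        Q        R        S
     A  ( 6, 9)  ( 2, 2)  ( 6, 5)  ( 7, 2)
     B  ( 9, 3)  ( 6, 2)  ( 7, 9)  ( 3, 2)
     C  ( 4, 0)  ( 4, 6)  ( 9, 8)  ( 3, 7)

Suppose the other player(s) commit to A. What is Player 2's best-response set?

u_2(P vs A) = 9
u_2(Q vs A) = 2
u_2(R vs A) = 5
u_2(S vs A) = 2
max payoff 9 at {P}

argmax u_2 = {P}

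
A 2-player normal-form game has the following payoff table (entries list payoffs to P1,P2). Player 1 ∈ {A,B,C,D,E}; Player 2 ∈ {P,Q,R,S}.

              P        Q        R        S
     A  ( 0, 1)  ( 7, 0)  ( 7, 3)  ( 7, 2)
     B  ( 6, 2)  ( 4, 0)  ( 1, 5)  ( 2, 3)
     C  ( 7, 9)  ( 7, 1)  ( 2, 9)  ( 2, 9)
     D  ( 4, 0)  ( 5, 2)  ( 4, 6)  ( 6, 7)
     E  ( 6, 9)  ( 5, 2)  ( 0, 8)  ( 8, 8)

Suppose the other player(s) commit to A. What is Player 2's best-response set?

argmax u_2 = {R}

u_2(P vs A) = 1
u_2(Q vs A) = 0
u_2(R vs A) = 3
u_2(S vs A) = 2
max payoff 3 at {R}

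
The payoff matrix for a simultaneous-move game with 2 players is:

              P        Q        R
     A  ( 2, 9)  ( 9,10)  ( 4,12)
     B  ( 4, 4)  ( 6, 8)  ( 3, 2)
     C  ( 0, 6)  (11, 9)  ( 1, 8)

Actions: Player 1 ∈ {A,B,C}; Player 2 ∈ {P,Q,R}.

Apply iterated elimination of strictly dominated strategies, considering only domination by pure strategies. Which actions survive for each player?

IESDS → P1:{A,C} P2:{Q,R}

P2 drop P (Q beats it: A:10>9 B:8>4 C:9>6)
P1 drop B (A beats it: Q:9>6 R:4>3)
P1→{A,C} P2→{Q,R}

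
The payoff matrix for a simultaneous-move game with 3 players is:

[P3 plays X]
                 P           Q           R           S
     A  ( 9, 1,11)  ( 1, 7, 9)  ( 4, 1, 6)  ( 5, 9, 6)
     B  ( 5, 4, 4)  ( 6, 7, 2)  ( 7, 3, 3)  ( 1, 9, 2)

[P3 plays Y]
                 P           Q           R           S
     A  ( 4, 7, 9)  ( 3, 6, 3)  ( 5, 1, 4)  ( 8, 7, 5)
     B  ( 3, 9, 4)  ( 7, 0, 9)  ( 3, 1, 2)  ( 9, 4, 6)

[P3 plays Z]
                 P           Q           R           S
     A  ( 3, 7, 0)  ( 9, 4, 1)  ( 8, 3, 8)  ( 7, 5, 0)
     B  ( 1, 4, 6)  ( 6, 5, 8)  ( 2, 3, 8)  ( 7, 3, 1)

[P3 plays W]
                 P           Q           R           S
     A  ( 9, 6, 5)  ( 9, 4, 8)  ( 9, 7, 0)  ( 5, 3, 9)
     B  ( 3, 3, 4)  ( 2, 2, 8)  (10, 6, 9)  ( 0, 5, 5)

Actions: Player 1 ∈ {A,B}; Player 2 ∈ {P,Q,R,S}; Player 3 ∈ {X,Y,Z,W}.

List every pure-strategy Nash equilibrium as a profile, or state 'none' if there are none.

Nash profiles: (B,R,W)

(A,P,X): not NE [P2→S gives 9>1]
(A,P,Y): not NE [P3→X gives 11>9]
(A,P,Z): not NE [P3→X gives 11>0]
(A,P,W): not NE [P2→R gives 7>6; P3→X gives 11>5]
(A,Q,X): not NE [P1→B gives 6>1; P2→S gives 9>7]
(A,Q,Y): not NE [P1→B gives 7>3; P2→S gives 7>6; P3→X gives 9>3]
(A,Q,Z): not NE [P2→P gives 7>4; P3→X gives 9>1]
(A,Q,W): not NE [P2→R gives 7>4; P3→X gives 9>8]
(A,R,X): not NE [P1→B gives 7>4; P2→S gives 9>1; P3→Z gives 8>6]
(A,R,Y): not NE [P2→S gives 7>1; P3→Z gives 8>4]
(A,R,Z): not NE [P2→P gives 7>3]
(A,R,W): not NE [P1→B gives 10>9; P3→Z gives 8>0]
(A,S,X): not NE [P3→W gives 9>6]
(A,S,Y): not NE [P1→B gives 9>8; P3→W gives 9>5]
(A,S,Z): not NE [P2→P gives 7>5; P3→W gives 9>0]
(A,S,W): not NE [P2→R gives 7>3]
(B,P,X): not NE [P1→A gives 9>5; P2→S gives 9>4; P3→Z gives 6>4]
(B,P,Y): not NE [P1→A gives 4>3; P3→Z gives 6>4]
(B,P,Z): not NE [P1→A gives 3>1; P2→Q gives 5>4]
(B,P,W): not NE [P1→A gives 9>3; P2→R gives 6>3; P3→Z gives 6>4]
(B,Q,X): not NE [P2→S gives 9>7; P3→Y gives 9>2]
(B,Q,Y): not NE [P2→P gives 9>0]
(B,Q,Z): not NE [P1→A gives 9>6; P3→Y gives 9>8]
(B,Q,W): not NE [P1→A gives 9>2; P2→R gives 6>2; P3→Y gives 9>8]
(B,R,X): not NE [P2→S gives 9>3; P3→W gives 9>3]
(B,R,Y): not NE [P1→A gives 5>3; P2→P gives 9>1; P3→W gives 9>2]
(B,R,Z): not NE [P1→A gives 8>2; P2→Q gives 5>3; P3→W gives 9>8]
(B,R,W): NE
(B,S,X): not NE [P1→A gives 5>1; P3→Y gives 6>2]
(B,S,Y): not NE [P2→P gives 9>4]
(B,S,Z): not NE [P2→Q gives 5>3; P3→Y gives 6>1]
(B,S,W): not NE [P1→A gives 5>0; P2→R gives 6>5; P3→Y gives 6>5]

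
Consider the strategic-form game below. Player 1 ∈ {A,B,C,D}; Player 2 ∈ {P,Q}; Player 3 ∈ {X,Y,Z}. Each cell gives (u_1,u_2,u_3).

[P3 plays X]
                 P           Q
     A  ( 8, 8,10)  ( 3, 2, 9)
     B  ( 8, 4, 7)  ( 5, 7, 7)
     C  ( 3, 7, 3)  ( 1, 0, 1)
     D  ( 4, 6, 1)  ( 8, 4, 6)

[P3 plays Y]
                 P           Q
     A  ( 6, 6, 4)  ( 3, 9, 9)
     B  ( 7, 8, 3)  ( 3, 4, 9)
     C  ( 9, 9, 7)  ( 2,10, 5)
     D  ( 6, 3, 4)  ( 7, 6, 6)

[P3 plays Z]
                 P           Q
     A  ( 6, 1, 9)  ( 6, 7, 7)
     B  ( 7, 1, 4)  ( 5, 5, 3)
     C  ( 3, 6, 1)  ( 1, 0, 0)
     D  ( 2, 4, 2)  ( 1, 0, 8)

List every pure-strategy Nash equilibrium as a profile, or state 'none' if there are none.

(A,P,X): NE
(A,P,Y): not NE [P1→C gives 9>6; P2→Q gives 9>6; P3→X gives 10>4]
(A,P,Z): not NE [P1→B gives 7>6; P2→Q gives 7>1; P3→X gives 10>9]
(A,Q,X): not NE [P1→D gives 8>3; P2→P gives 8>2]
(A,Q,Y): not NE [P1→D gives 7>3]
(A,Q,Z): not NE [P3→Y gives 9>7]
(B,P,X): not NE [P2→Q gives 7>4]
(B,P,Y): not NE [P1→C gives 9>7; P3→X gives 7>3]
(B,P,Z): not NE [P2→Q gives 5>1; P3→X gives 7>4]
(B,Q,X): not NE [P1→D gives 8>5; P3→Y gives 9>7]
(B,Q,Y): not NE [P1→D gives 7>3; P2→P gives 8>4]
(B,Q,Z): not NE [P1→A gives 6>5; P3→Y gives 9>3]
(C,P,X): not NE [P1→B gives 8>3; P3→Y gives 7>3]
(C,P,Y): not NE [P2→Q gives 10>9]
(C,P,Z): not NE [P1→B gives 7>3; P3→Y gives 7>1]
(C,Q,X): not NE [P1→D gives 8>1; P2→P gives 7>0; P3→Y gives 5>1]
(C,Q,Y): not NE [P1→D gives 7>2]
(C,Q,Z): not NE [P1→A gives 6>1; P2→P gives 6>0; P3→Y gives 5>0]
(D,P,X): not NE [P1→B gives 8>4; P3→Y gives 4>1]
(D,P,Y): not NE [P1→C gives 9>6; P2→Q gives 6>3]
(D,P,Z): not NE [P1→B gives 7>2; P3→Y gives 4>2]
(D,Q,X): not NE [P2→P gives 6>4; P3→Z gives 8>6]
(D,Q,Y): not NE [P3→Z gives 8>6]
(D,Q,Z): not NE [P1→A gives 6>1; P2→P gives 4>0]

Nash profiles: (A,P,X)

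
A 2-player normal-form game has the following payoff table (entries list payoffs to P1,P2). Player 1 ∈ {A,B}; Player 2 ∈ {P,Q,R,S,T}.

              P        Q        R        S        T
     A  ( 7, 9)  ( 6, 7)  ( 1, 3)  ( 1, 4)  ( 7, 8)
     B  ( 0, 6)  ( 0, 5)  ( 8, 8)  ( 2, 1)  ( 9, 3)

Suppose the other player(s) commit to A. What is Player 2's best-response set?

BR_2 = {P}

u_2(P vs A) = 9
u_2(Q vs A) = 7
u_2(R vs A) = 3
u_2(S vs A) = 4
u_2(T vs A) = 8
max payoff 9 at {P}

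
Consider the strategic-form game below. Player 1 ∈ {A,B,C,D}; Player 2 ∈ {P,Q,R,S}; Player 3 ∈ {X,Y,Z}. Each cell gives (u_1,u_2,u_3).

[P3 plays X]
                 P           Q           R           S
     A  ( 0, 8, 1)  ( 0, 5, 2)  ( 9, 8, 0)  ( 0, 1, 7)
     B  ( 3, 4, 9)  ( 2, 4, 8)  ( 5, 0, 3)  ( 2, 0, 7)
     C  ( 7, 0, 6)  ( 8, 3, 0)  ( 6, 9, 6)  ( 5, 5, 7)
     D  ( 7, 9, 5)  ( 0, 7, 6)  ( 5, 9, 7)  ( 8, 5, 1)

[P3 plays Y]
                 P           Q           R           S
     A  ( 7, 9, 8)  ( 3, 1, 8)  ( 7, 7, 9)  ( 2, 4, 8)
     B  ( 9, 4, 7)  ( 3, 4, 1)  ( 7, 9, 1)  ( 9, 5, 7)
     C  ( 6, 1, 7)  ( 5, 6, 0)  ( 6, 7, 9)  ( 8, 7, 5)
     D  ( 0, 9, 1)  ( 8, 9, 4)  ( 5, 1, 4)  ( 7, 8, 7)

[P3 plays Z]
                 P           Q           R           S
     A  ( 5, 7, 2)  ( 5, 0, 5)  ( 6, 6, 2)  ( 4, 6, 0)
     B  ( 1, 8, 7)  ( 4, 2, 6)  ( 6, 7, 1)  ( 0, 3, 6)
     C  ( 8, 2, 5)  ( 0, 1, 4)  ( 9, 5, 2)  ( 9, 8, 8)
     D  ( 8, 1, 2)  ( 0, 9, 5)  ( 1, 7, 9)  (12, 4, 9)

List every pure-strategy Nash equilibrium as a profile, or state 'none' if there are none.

(A,P,X): not NE [P1→D gives 7>0; P3→Y gives 8>1]
(A,P,Y): not NE [P1→B gives 9>7]
(A,P,Z): not NE [P1→D gives 8>5; P3→Y gives 8>2]
(A,Q,X): not NE [P1→C gives 8>0; P2→R gives 8>5; P3→Y gives 8>2]
(A,Q,Y): not NE [P1→D gives 8>3; P2→P gives 9>1]
(A,Q,Z): not NE [P2→P gives 7>0; P3→Y gives 8>5]
(A,R,X): not NE [P3→Y gives 9>0]
(A,R,Y): not NE [P2→P gives 9>7]
(A,R,Z): not NE [P1→C gives 9>6; P2→P gives 7>6; P3→Y gives 9>2]
(A,S,X): not NE [P1→D gives 8>0; P2→R gives 8>1; P3→Y gives 8>7]
(A,S,Y): not NE [P1→B gives 9>2; P2→P gives 9>4]
(A,S,Z): not NE [P1→D gives 12>4; P2→P gives 7>6; P3→Y gives 8>0]
(B,P,X): not NE [P1→D gives 7>3]
(B,P,Y): not NE [P2→R gives 9>4; P3→X gives 9>7]
(B,P,Z): not NE [P1→D gives 8>1; P3→X gives 9>7]
(B,Q,X): not NE [P1→C gives 8>2]
(B,Q,Y): not NE [P1→D gives 8>3; P2→R gives 9>4; P3→X gives 8>1]
(B,Q,Z): not NE [P1→A gives 5>4; P2→P gives 8>2; P3→X gives 8>6]
(B,R,X): not NE [P1→A gives 9>5; P2→Q gives 4>0]
(B,R,Y): not NE [P3→X gives 3>1]
(B,R,Z): not NE [P1→C gives 9>6; P2→P gives 8>7; P3→X gives 3>1]
(B,S,X): not NE [P1→D gives 8>2; P2→Q gives 4>0]
(B,S,Y): not NE [P2→R gives 9>5]
(B,S,Z): not NE [P1→D gives 12>0; P2→P gives 8>3; P3→Y gives 7>6]
(C,P,X): not NE [P2→R gives 9>0; P3→Y gives 7>6]
(C,P,Y): not NE [P1→B gives 9>6; P2→S gives 7>1]
(C,P,Z): not NE [P2→S gives 8>2; P3→Y gives 7>5]
(C,Q,X): not NE [P2→R gives 9>3; P3→Z gives 4>0]
(C,Q,Y): not NE [P1→D gives 8>5; P2→S gives 7>6; P3→Z gives 4>0]
(C,Q,Z): not NE [P1→A gives 5>0; P2→S gives 8>1]
(C,R,X): not NE [P1→A gives 9>6; P3→Y gives 9>6]
(C,R,Y): not NE [P1→B gives 7>6]
(C,R,Z): not NE [P2→S gives 8>5; P3→Y gives 9>2]
(C,S,X): not NE [P1→D gives 8>5; P2→R gives 9>5; P3→Z gives 8>7]
(C,S,Y): not NE [P1→B gives 9>8; P3→Z gives 8>5]
(C,S,Z): not NE [P1→D gives 12>9]
(D,P,X): NE
(D,P,Y): not NE [P1→B gives 9>0; P3→X gives 5>1]
(D,P,Z): not NE [P2→Q gives 9>1; P3→X gives 5>2]
(D,Q,X): not NE [P1→C gives 8>0; P2→R gives 9>7]
(D,Q,Y): not NE [P3→X gives 6>4]
(D,Q,Z): not NE [P1→A gives 5>0; P3→X gives 6>5]
(D,R,X): not NE [P1→A gives 9>5; P3→Z gives 9>7]
(D,R,Y): not NE [P1→B gives 7>5; P2→Q gives 9>1; P3→Z gives 9>4]
(D,R,Z): not NE [P1→C gives 9>1; P2→Q gives 9>7]
(D,S,X): not NE [P2→R gives 9>5; P3→Z gives 9>1]
(D,S,Y): not NE [P1→B gives 9>7; P2→Q gives 9>8; P3→Z gives 9>7]
(D,S,Z): not NE [P2→Q gives 9>4]

Nash profiles: (D,P,X)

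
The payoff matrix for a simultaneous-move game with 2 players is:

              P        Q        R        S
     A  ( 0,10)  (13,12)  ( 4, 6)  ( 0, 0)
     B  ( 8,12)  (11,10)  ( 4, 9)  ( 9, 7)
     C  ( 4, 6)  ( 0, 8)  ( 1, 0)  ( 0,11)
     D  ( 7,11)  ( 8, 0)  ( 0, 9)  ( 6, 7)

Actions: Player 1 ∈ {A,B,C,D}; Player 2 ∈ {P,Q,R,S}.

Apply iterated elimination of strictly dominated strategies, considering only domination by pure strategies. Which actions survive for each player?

Survivors P1:{A,B} P2:{P,Q}

P1 drop C (B beats it: P:8>4 Q:11>0 R:4>1 S:9>0)
P1 drop D (B beats it: P:8>7 Q:11>8 R:4>0 S:9>6)
P2 drop R (P beats it: A:10>6 B:12>9)
P2 drop S (P beats it: A:10>0 B:12>7)
P1→{A,B} P2→{P,Q}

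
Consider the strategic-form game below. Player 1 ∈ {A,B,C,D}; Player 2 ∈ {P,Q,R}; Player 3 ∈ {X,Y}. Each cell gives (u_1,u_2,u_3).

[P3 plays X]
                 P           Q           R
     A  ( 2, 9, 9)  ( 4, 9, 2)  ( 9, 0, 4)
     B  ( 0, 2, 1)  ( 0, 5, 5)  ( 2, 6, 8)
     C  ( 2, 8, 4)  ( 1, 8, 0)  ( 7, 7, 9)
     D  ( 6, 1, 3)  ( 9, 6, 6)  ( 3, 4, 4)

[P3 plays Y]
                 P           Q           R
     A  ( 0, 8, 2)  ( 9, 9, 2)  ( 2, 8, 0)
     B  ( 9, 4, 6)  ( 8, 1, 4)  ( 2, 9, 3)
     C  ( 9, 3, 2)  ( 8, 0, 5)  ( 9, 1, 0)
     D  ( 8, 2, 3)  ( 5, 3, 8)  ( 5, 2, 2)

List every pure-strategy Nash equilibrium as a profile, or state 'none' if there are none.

(A,P,X): not NE [P1→D gives 6>2]
(A,P,Y): not NE [P1→C gives 9>0; P2→Q gives 9>8; P3→X gives 9>2]
(A,Q,X): not NE [P1→D gives 9>4]
(A,Q,Y): NE
(A,R,X): not NE [P2→Q gives 9>0]
(A,R,Y): not NE [P1→C gives 9>2; P2→Q gives 9>8; P3→X gives 4>0]
(B,P,X): not NE [P1→D gives 6>0; P2→R gives 6>2; P3→Y gives 6>1]
(B,P,Y): not NE [P2→R gives 9>4]
(B,Q,X): not NE [P1→D gives 9>0; P2→R gives 6>5]
(B,Q,Y): not NE [P1→A gives 9>8; P2→R gives 9>1; P3→X gives 5>4]
(B,R,X): not NE [P1→A gives 9>2]
(B,R,Y): not NE [P1→C gives 9>2; P3→X gives 8>3]
(C,P,X): not NE [P1→D gives 6>2]
(C,P,Y): not NE [P3→X gives 4>2]
(C,Q,X): not NE [P1→D gives 9>1; P3→Y gives 5>0]
(C,Q,Y): not NE [P1→A gives 9>8; P2→P gives 3>0]
(C,R,X): not NE [P1→A gives 9>7; P2→Q gives 8>7]
(C,R,Y): not NE [P2→P gives 3>1; P3→X gives 9>0]
(D,P,X): not NE [P2→Q gives 6>1]
(D,P,Y): not NE [P1→C gives 9>8; P2→Q gives 3>2]
(D,Q,X): not NE [P3→Y gives 8>6]
(D,Q,Y): not NE [P1→A gives 9>5]
(D,R,X): not NE [P1→A gives 9>3; P2→Q gives 6>4]
(D,R,Y): not NE [P1→C gives 9>5; P2→Q gives 3>2; P3→X gives 4>2]

NE set: (A,Q,Y)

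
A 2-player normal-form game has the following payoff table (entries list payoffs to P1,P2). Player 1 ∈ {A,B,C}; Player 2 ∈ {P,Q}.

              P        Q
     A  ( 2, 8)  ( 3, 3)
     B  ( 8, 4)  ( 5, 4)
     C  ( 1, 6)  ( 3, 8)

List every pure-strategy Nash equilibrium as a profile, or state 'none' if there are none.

PSNE = {(B,P), (B,Q)}

(A,P): not NE [P1→B gives 8>2]
(A,Q): not NE [P1→B gives 5>3; P2→P gives 8>3]
(B,P): NE
(B,Q): NE
(C,P): not NE [P1→B gives 8>1; P2→Q gives 8>6]
(C,Q): not NE [P1→B gives 5>3]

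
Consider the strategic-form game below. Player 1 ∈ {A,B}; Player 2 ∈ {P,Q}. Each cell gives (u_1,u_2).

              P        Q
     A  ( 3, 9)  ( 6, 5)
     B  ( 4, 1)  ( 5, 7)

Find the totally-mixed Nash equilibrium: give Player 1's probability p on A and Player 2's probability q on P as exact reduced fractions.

P1 indiff ⇒ q·3+(1-q)·6 = q·4+(1-q)·5 ⇒ q(-1) = (1-q)(-1) ⇒ q = 1/2
P2 indiff ⇒ p·9+(1-p)·1 = p·5+(1-p)·7 ⇒ p(4) = (1-p)(6) ⇒ p = 3/5

p=3/5, q=1/2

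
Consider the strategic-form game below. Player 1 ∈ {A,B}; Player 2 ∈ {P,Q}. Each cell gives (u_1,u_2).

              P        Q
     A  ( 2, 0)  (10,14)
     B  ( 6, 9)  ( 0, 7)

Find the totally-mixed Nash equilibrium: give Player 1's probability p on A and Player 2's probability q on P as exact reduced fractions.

P1 indiff ⇒ q·2+(1-q)·10 = q·6+(1-q)·0 ⇒ q(-4) = (1-q)(-10) ⇒ q = 5/7
P2 indiff ⇒ p·0+(1-p)·9 = p·14+(1-p)·7 ⇒ p(-14) = (1-p)(-2) ⇒ p = 1/8

p=1/8, q=5/7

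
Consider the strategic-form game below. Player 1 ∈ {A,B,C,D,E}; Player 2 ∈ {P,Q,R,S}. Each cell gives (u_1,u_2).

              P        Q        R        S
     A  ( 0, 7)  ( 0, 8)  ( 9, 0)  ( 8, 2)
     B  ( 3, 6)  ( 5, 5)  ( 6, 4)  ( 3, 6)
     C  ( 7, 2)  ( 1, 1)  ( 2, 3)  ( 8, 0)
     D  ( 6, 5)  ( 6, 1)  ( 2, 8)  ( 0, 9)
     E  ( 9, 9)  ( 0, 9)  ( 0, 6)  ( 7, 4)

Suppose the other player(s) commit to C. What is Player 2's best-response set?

u_2(P vs C) = 2
u_2(Q vs C) = 1
u_2(R vs C) = 3
u_2(S vs C) = 0
max payoff 3 at {R}

P2 best: {R}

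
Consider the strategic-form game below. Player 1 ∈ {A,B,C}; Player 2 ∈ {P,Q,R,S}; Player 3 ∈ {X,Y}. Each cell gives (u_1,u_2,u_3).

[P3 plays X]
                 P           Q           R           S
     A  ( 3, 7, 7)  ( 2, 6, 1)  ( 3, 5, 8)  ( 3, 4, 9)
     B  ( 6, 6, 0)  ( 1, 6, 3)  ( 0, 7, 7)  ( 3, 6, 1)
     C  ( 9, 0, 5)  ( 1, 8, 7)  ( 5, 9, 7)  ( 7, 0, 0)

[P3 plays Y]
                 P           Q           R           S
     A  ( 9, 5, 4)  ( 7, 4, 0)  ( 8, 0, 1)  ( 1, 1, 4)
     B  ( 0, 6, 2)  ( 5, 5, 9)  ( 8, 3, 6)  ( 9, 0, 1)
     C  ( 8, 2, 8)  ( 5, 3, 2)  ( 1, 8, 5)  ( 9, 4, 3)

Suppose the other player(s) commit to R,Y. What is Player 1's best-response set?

argmax u_1 = {A,B}

u_1(A vs R,Y) = 8
u_1(B vs R,Y) = 8
u_1(C vs R,Y) = 1
max payoff 8 at {A,B}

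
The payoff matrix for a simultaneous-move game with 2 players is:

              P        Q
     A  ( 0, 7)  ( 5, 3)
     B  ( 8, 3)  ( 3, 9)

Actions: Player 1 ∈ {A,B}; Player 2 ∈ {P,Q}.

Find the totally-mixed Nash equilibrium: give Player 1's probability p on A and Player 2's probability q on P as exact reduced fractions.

P1 indiff ⇒ q·0+(1-q)·5 = q·8+(1-q)·3 ⇒ q(-8) = (1-q)(-2) ⇒ q = 1/5
P2 indiff ⇒ p·7+(1-p)·3 = p·3+(1-p)·9 ⇒ p(4) = (1-p)(6) ⇒ p = 3/5

(p,q) = (3/5, 1/5)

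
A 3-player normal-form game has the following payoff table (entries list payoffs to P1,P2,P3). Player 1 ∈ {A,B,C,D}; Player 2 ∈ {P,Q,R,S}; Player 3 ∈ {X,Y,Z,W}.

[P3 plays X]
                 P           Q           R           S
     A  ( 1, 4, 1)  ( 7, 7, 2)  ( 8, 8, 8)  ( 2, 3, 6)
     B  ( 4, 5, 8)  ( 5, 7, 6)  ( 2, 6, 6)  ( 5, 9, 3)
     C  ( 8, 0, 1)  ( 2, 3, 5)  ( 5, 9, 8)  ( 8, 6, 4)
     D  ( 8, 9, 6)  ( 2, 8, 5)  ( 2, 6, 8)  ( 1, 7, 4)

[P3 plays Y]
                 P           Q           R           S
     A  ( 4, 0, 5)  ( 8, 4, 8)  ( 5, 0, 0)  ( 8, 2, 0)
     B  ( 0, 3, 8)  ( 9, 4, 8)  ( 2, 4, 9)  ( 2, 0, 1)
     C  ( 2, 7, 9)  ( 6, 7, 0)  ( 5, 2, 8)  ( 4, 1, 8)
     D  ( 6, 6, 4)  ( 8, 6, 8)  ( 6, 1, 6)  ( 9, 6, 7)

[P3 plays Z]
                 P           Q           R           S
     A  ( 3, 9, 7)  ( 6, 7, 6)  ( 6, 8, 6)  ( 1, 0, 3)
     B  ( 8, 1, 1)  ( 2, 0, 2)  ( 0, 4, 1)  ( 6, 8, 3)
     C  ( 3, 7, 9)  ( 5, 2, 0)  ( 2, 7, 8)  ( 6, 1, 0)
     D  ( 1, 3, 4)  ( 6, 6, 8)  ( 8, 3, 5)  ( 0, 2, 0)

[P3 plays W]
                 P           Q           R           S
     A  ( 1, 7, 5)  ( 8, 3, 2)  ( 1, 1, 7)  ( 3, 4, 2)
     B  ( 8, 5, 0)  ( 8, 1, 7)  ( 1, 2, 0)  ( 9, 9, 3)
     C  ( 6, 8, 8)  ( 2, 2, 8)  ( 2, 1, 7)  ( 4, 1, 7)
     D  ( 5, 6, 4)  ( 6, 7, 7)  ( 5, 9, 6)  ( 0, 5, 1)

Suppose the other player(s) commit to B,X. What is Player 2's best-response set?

P2 best: {S}

u_2(P vs B,X) = 5
u_2(Q vs B,X) = 7
u_2(R vs B,X) = 6
u_2(S vs B,X) = 9
max payoff 9 at {S}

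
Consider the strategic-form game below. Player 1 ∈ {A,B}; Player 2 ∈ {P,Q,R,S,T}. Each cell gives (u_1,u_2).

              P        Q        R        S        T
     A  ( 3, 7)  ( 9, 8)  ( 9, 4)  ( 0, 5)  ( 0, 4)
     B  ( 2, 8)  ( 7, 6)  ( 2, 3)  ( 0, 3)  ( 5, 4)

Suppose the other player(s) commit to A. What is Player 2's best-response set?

u_2(P vs A) = 7
u_2(Q vs A) = 8
u_2(R vs A) = 4
u_2(S vs A) = 5
u_2(T vs A) = 4
max payoff 8 at {Q}

P2 best: {Q}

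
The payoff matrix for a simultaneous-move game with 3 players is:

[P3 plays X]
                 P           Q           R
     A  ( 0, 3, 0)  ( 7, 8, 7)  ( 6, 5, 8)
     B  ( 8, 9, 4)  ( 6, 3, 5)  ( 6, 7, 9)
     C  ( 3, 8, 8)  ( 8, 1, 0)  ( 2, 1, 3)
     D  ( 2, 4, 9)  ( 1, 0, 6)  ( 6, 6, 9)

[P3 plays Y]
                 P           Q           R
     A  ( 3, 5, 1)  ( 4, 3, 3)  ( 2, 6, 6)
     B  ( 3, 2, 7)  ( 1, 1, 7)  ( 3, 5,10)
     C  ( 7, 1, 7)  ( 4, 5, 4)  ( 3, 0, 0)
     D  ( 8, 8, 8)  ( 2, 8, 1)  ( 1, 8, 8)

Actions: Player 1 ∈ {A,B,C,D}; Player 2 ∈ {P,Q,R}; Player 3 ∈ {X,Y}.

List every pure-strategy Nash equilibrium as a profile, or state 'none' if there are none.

(A,P,X): not NE [P1→B gives 8>0; P2→Q gives 8>3; P3→Y gives 1>0]
(A,P,Y): not NE [P1→D gives 8>3; P2→R gives 6>5]
(A,Q,X): not NE [P1→C gives 8>7]
(A,Q,Y): not NE [P2→R gives 6>3; P3→X gives 7>3]
(A,R,X): not NE [P2→Q gives 8>5]
(A,R,Y): not NE [P1→C gives 3>2; P3→X gives 8>6]
(B,P,X): not NE [P3→Y gives 7>4]
(B,P,Y): not NE [P1→D gives 8>3; P2→R gives 5>2]
(B,Q,X): not NE [P1→C gives 8>6; P2→P gives 9>3; P3→Y gives 7>5]
(B,Q,Y): not NE [P1→C gives 4>1; P2→R gives 5>1]
(B,R,X): not NE [P2→P gives 9>7; P3→Y gives 10>9]
(B,R,Y): NE
(C,P,X): not NE [P1→B gives 8>3]
(C,P,Y): not NE [P1→D gives 8>7; P2→Q gives 5>1; P3→X gives 8>7]
(C,Q,X): not NE [P2→P gives 8>1; P3→Y gives 4>0]
(C,Q,Y): NE
(C,R,X): not NE [P1→D gives 6>2; P2→P gives 8>1]
(C,R,Y): not NE [P2→Q gives 5>0; P3→X gives 3>0]
(D,P,X): not NE [P1→B gives 8>2; P2→R gives 6>4]
(D,P,Y): not NE [P3→X gives 9>8]
(D,Q,X): not NE [P1→C gives 8>1; P2→R gives 6>0]
(D,Q,Y): not NE [P1→C gives 4>2; P3→X gives 6>1]
(D,R,X): NE
(D,R,Y): not NE [P1→C gives 3>1; P3→X gives 9>8]

NE set: (B,R,Y), (C,Q,Y), (D,R,X)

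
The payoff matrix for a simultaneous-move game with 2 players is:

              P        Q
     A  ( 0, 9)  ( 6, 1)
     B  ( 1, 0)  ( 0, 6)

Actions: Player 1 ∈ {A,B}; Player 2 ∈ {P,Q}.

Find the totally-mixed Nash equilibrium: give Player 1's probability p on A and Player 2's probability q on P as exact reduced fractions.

P1 indiff ⇒ q·0+(1-q)·6 = q·1+(1-q)·0 ⇒ q(-1) = (1-q)(-6) ⇒ q = 6/7
P2 indiff ⇒ p·9+(1-p)·0 = p·1+(1-p)·6 ⇒ p(8) = (1-p)(6) ⇒ p = 3/7

p=3/7, q=6/7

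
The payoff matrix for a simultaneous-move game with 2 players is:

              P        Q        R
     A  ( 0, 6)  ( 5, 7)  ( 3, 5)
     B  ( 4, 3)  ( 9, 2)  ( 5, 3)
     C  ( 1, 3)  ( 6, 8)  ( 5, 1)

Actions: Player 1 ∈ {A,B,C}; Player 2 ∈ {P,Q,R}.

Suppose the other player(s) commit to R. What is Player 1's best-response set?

u_1(A vs R) = 3
u_1(B vs R) = 5
u_1(C vs R) = 5
max payoff 5 at {B,C}

argmax u_1 = {B,C}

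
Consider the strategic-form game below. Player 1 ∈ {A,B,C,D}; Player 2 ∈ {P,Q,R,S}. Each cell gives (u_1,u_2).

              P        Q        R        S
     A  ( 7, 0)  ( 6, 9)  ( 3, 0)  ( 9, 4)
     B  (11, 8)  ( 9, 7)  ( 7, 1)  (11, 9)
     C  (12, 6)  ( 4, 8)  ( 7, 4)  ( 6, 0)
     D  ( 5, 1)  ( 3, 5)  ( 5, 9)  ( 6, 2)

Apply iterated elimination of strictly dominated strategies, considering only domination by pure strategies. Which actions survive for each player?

P1 drop A (B beats it: P:11>7 Q:9>6 R:7>3 S:11>9)
P1 drop D (B beats it: P:11>5 Q:9>3 R:7>5 S:11>6)
P2 drop R (P beats it: B:8>1 C:6>4)
P1→{B,C} P2→{P,Q,S}

Survivors P1:{B,C} P2:{P,Q,S}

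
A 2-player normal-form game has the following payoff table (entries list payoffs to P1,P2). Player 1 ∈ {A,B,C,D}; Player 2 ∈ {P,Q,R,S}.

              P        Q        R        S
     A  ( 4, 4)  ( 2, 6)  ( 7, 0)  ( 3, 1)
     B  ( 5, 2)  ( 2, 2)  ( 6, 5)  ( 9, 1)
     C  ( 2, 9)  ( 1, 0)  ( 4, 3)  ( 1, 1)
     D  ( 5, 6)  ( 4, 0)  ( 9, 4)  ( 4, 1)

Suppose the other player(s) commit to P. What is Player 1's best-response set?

argmax u_1 = {B,D}

u_1(A vs P) = 4
u_1(B vs P) = 5
u_1(C vs P) = 2
u_1(D vs P) = 5
max payoff 5 at {B,D}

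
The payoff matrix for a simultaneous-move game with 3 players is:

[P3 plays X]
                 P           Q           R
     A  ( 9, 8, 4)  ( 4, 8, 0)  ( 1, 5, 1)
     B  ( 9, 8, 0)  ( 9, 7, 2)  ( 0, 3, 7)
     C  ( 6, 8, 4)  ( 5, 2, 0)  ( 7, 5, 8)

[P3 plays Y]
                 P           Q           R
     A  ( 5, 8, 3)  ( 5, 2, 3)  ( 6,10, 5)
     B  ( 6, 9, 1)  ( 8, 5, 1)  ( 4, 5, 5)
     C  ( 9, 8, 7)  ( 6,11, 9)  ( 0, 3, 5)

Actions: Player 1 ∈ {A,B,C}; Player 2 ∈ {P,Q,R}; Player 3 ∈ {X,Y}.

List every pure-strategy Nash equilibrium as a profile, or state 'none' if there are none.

Nash profiles: (A,P,X), (A,R,Y)

(A,P,X): NE
(A,P,Y): not NE [P1→C gives 9>5; P2→R gives 10>8; P3→X gives 4>3]
(A,Q,X): not NE [P1→B gives 9>4; P3→Y gives 3>0]
(A,Q,Y): not NE [P1→B gives 8>5; P2→R gives 10>2]
(A,R,X): not NE [P1→C gives 7>1; P2→Q gives 8>5; P3→Y gives 5>1]
(A,R,Y): NE
(B,P,X): not NE [P3→Y gives 1>0]
(B,P,Y): not NE [P1→C gives 9>6]
(B,Q,X): not NE [P2→P gives 8>7]
(B,Q,Y): not NE [P2→P gives 9>5; P3→X gives 2>1]
(B,R,X): not NE [P1→C gives 7>0; P2→P gives 8>3]
(B,R,Y): not NE [P1→A gives 6>4; P2→P gives 9>5; P3→X gives 7>5]
(C,P,X): not NE [P1→B gives 9>6; P3→Y gives 7>4]
(C,P,Y): not NE [P2→Q gives 11>8]
(C,Q,X): not NE [P1→B gives 9>5; P2→P gives 8>2; P3→Y gives 9>0]
(C,Q,Y): not NE [P1→B gives 8>6]
(C,R,X): not NE [P2→P gives 8>5]
(C,R,Y): not NE [P1→A gives 6>0; P2→Q gives 11>3; P3→X gives 8>5]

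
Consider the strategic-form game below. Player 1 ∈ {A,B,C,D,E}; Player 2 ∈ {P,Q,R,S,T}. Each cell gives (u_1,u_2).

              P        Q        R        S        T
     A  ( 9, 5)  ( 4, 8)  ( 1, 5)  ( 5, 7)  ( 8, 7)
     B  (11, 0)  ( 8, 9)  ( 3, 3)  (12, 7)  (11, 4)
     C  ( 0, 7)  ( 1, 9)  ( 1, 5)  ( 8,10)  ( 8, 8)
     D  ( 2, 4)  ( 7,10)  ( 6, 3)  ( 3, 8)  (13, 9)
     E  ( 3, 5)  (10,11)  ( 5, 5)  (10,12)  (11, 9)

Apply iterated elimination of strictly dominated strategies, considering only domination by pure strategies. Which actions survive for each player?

P1 drop A (B beats it: P:11>9 Q:8>4 R:3>1 S:12>5 T:11>8)
P1 drop C (B beats it: P:11>0 Q:8>1 R:3>1 S:12>8 T:11>8)
P2 drop P (Q beats it: B:9>0 D:10>4 E:11>5)
P2 drop R (Q beats it: B:9>3 D:10>3 E:11>5)
P2 drop T (Q beats it: B:9>4 D:10>9 E:11>9)
P1 drop D (B beats it: Q:8>7 S:12>3)
P1→{B,E} P2→{Q,S}

Survivors P1:{B,E} P2:{Q,S}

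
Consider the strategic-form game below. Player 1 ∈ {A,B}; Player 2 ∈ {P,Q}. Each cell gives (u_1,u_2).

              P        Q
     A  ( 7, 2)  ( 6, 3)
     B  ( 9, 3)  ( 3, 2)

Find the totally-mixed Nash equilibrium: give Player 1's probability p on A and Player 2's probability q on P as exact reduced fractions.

P1 indiff ⇒ q·7+(1-q)·6 = q·9+(1-q)·3 ⇒ q(-2) = (1-q)(-3) ⇒ q = 3/5
P2 indiff ⇒ p·2+(1-p)·3 = p·3+(1-p)·2 ⇒ p(-1) = (1-p)(-1) ⇒ p = 1/2

(p,q) = (1/2, 3/5)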